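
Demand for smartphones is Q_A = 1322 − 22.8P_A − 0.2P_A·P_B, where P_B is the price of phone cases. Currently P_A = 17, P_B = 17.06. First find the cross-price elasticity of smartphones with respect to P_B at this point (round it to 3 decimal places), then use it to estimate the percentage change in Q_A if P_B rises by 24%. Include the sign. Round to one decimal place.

-1.6%

At P_A = 17, P_B = 17.06: Q_A = 876.396.
∂Q_A/∂P_B = -0.2P_A = -3.4000.
ε = (∂Q_A/∂P_B)(P_B/Q_A) = -3.4000 × 17.06/876.396 ≈ -0.066.
%ΔQ_A ≈ ε × %ΔP_B = -0.066 × (24%) = -1.6%.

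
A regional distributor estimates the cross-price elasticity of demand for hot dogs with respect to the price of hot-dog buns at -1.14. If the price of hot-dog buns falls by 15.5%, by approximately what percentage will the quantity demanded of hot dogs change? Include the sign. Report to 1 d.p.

%ΔQ ≈ ε × %ΔP of hot-dog buns = -1.14 × (-15.5%) = 17.7%.

17.7%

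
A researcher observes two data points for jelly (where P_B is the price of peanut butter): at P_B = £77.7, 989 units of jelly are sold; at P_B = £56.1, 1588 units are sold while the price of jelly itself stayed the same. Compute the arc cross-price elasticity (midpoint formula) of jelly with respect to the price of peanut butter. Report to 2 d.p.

ΔQ_A = 1588 − 989 = 599; ΔP_B = 56.1 − 77.7 = -21.6.
Midpoints: Q̄_A = 1288.5, P̄_B = 66.90.
ε = (ΔQ_A/Q̄_A)/(ΔP_B/P̄_B) = (599/1288.5)/(-21.6/66.90) ≈ -1.44.

-1.44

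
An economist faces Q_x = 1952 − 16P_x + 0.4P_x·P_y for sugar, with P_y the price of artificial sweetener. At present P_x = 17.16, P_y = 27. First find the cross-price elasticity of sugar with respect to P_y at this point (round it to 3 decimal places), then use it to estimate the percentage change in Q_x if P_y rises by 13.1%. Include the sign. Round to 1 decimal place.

At P_x = 17.16, P_y = 27: Q_x = 1862.768.
∂Q_x/∂P_y = 0.4P_x = 6.8640.
ε = (∂Q_x/∂P_y)(P_y/Q_x) = 6.8640 × 27/1862.768 ≈ 0.099.
%ΔQ_x ≈ ε × %ΔP_y = 0.099 × (13.1%) = 1.3%.

1.3%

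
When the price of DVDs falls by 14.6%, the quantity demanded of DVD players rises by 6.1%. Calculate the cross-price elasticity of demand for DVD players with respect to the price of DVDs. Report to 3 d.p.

ε = (%ΔQ of DVD players) / (%ΔP of DVDs) = (6.1%) / (-14.6%) ≈ -0.418.

-0.418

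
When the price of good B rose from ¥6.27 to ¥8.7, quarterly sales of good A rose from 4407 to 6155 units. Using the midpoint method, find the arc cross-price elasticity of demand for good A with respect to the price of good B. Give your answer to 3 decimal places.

ΔQ_A = 6155 − 4407 = 1748; ΔP_B = 8.7 − 6.27 = 2.43.
Midpoints: Q̄_A = 5281.0, P̄_B = 7.48.
ε = (ΔQ_A/Q̄_A)/(ΔP_B/P̄_B) = (1748/5281.0)/(2.43/7.48) ≈ 1.020.

1.020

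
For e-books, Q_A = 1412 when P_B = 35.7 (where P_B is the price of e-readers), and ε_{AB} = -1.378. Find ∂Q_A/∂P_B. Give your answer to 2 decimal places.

ε = (∂Q_A/∂P_B)·(P_B/Q_A) ⇒ ∂Q_A/∂P_B = ε·Q_A/P_B = -1.378 × 1412/35.7 ≈ -54.50.

-54.50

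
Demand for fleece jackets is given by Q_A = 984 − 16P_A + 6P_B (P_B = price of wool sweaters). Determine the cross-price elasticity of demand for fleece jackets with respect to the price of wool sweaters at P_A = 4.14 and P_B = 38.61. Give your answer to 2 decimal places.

At P_A = 4.14 and P_B = 38.61: Q_A = 1149.42.
∂Q_A/∂P_B = 6.
ε = (∂Q_A/∂P_B)(P_B/Q_A) = 6 × (38.61/1149.42) ≈ 0.20.

0.20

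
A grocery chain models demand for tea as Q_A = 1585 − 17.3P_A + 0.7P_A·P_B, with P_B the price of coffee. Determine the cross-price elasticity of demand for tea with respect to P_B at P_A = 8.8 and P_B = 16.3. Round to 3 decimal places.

At P_A = 8.8 and P_B = 16.3: Q_A = 1533.168.
∂Q_A/∂P_B = 0.7P_A = 0.7(8.8) = 6.1600.
ε = (∂Q_A/∂P_B)(P_B/Q_A) = 6.1600 × (16.3/1533.168) ≈ 0.065.
ε > 0: substitutes.

0.065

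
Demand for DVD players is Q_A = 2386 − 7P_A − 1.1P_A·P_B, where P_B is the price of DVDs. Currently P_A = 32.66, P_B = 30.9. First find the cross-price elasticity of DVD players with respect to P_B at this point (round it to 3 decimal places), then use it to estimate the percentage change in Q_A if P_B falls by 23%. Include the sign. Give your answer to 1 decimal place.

24.4%

At P_A = 32.66, P_B = 30.9: Q_A = 1047.267.
∂Q_A/∂P_B = -1.1P_A = -35.9260.
ε = (∂Q_A/∂P_B)(P_B/Q_A) = -35.9260 × 30.9/1047.267 ≈ -1.060.
%ΔQ_A ≈ ε × %ΔP_B = -1.060 × (-23%) = 24.4%.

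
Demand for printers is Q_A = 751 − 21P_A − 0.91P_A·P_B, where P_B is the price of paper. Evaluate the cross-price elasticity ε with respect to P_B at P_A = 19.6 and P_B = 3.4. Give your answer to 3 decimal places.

-0.218

At P_A = 19.6 and P_B = 3.4: Q_A = 278.758.
∂Q_A/∂P_B = -0.91P_A = -0.91(19.6) = -17.8360.
ε = (∂Q_A/∂P_B)(P_B/Q_A) = -17.8360 × (3.4/278.758) ≈ -0.218.
ε < 0: complements.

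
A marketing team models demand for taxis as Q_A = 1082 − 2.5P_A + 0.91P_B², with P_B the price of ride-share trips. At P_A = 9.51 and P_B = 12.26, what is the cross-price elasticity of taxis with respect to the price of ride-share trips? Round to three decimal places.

At P_A = 9.51 and P_B = 12.26: Q_A = 1195.005.
∂Q_A/∂P_B = 1.82P_B = 1.82(12.26) = 22.3132.
ε = (∂Q_A/∂P_B)(P_B/Q_A) = 22.3132 × (12.26/1195.005) ≈ 0.229.

0.229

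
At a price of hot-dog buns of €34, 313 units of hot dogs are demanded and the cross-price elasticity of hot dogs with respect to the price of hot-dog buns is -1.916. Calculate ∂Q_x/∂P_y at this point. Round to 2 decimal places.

-17.64

ε = (∂Q_x/∂P_y)·(P_y/Q_x) ⇒ ∂Q_x/∂P_y = ε·Q_x/P_y = -1.916 × 313/34 ≈ -17.64.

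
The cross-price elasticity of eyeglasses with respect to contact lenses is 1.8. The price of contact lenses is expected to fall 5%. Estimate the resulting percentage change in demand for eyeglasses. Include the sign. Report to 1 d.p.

%ΔQ ≈ ε × %ΔP of contact lenses = 1.8 × (-5%) = -9.0%.

-9.0%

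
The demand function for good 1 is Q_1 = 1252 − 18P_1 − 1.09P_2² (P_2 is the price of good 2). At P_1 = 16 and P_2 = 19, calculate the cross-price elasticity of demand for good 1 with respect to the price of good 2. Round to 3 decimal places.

-1.379

At P_1 = 16 and P_2 = 19: Q_1 = 570.51.
∂Q_1/∂P_2 = -2.18P_2 = -2.18(19) = -41.4200.
ε = (∂Q_1/∂P_2)(P_2/Q_1) = -41.4200 × (19/570.51) ≈ -1.379.
ε < 0: complements.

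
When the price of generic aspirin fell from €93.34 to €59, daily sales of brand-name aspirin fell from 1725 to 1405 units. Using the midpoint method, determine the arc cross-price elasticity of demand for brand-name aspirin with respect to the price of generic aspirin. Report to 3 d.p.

0.454

ΔQ_A = 1405 − 1725 = -320; ΔP_B = 59 − 93.34 = -34.34.
Midpoints: Q̄_A = 1565.0, P̄_B = 76.17.
ε = (ΔQ_A/Q̄_A)/(ΔP_B/P̄_B) = (-320/1565.0)/(-34.34/76.17) ≈ 0.454.
ε > 0: brand-name aspirin and generic aspirin are substitutes.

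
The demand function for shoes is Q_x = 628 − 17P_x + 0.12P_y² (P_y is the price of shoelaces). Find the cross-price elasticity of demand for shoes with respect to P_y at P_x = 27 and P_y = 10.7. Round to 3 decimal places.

0.150

At P_x = 27 and P_y = 10.7: Q_x = 182.739.
∂Q_x/∂P_y = 0.24P_y = 0.24(10.7) = 2.5680.
ε = (∂Q_x/∂P_y)(P_y/Q_x) = 2.5680 × (10.7/182.739) ≈ 0.150.
ε > 0: substitutes.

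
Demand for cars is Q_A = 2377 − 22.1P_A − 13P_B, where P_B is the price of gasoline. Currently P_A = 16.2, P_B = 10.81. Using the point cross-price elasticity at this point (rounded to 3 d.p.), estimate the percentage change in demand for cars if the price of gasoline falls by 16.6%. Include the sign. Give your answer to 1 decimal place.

At P_A = 16.2, P_B = 10.81: Q_A = 1878.45.
∂Q_A/∂P_B = -13.
ε = (∂Q_A/∂P_B)(P_B/Q_A) = -13.0000 × 10.81/1878.45 ≈ -0.075.
%ΔQ_A ≈ ε × %ΔP_B = -0.075 × (-16.6%) = 1.2%.

1.2%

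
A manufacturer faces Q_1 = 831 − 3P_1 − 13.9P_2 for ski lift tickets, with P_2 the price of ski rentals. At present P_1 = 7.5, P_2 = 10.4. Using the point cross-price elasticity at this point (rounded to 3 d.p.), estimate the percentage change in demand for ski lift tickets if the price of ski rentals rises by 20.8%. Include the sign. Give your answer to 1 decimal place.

-4.5%

At P_1 = 7.5, P_2 = 10.4: Q_1 = 663.94.
∂Q_1/∂P_2 = -13.9.
ε = (∂Q_1/∂P_2)(P_2/Q_1) = -13.9000 × 10.4/663.94 ≈ -0.218.
%ΔQ_1 ≈ ε × %ΔP_2 = -0.218 × (20.8%) = -4.5%.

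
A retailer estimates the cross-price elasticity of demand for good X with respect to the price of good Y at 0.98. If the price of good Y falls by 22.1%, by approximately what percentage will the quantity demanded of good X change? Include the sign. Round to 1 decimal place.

%ΔQ ≈ ε × %ΔP of good Y = 0.98 × (-22.1%) = -21.7%.

-21.7%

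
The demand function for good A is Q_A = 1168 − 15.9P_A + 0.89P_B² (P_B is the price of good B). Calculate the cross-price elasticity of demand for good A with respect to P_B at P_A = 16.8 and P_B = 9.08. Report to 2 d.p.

At P_A = 16.8 and P_B = 9.08: Q_A = 974.257.
∂Q_A/∂P_B = 1.78P_B = 1.78(9.08) = 16.1624.
ε = (∂Q_A/∂P_B)(P_B/Q_A) = 16.1624 × (9.08/974.257) ≈ 0.15.

0.15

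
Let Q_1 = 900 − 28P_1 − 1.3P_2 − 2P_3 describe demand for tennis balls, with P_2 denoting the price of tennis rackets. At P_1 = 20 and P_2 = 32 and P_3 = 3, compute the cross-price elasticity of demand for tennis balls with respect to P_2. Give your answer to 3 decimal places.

-0.142

At P_1 = 20 and P_2 = 32 and P_3 = 3: Q_1 = 292.4.
∂Q_1/∂P_2 = -1.3.
ε = (∂Q_1/∂P_2)(P_2/Q_1) = -1.3 × (32/292.4) ≈ -0.142.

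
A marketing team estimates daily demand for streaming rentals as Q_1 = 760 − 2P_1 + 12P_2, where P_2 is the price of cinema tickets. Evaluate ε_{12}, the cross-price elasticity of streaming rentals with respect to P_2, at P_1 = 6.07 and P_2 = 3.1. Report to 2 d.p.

At P_1 = 6.07 and P_2 = 3.1: Q_1 = 785.06.
∂Q_1/∂P_2 = 12.
ε = (∂Q_1/∂P_2)(P_2/Q_1) = 12 × (3.1/785.06) ≈ 0.05.
Since ε > 0, streaming rentals and cinema tickets are substitutes.

0.05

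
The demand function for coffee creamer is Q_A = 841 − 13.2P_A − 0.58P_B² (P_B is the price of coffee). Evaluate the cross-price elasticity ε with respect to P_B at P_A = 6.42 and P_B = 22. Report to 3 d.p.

-1.181

At P_A = 6.42 and P_B = 22: Q_A = 475.536.
∂Q_A/∂P_B = -1.16P_B = -1.16(22) = -25.5200.
ε = (∂Q_A/∂P_B)(P_B/Q_A) = -25.5200 × (22/475.536) ≈ -1.181.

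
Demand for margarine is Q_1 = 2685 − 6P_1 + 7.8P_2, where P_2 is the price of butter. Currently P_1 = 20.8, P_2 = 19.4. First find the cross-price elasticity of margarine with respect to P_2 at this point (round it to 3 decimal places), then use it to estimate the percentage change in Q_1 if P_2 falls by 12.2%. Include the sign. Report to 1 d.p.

-0.7%

At P_1 = 20.8, P_2 = 19.4: Q_1 = 2711.52.
∂Q_1/∂P_2 = 7.8.
ε = (∂Q_1/∂P_2)(P_2/Q_1) = 7.8000 × 19.4/2711.52 ≈ 0.056.
%ΔQ_1 ≈ ε × %ΔP_2 = 0.056 × (-12.2%) = -0.7%.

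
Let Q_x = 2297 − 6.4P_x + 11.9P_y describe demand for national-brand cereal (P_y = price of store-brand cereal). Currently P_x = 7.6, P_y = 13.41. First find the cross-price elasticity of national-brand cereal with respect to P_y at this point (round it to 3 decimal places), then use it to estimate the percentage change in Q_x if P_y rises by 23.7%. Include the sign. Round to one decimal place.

1.6%

At P_x = 7.6, P_y = 13.41: Q_x = 2407.939.
∂Q_x/∂P_y = 11.9.
ε = (∂Q_x/∂P_y)(P_y/Q_x) = 11.9000 × 13.41/2407.939 ≈ 0.066.
%ΔQ_x ≈ ε × %ΔP_y = 0.066 × (23.7%) = 1.6%.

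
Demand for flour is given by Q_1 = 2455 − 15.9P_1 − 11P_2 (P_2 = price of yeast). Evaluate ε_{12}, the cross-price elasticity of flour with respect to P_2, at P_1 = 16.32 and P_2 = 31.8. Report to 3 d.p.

-0.190

At P_1 = 16.32 and P_2 = 31.8: Q_1 = 1845.712.
∂Q_1/∂P_2 = -11.
ε = (∂Q_1/∂P_2)(P_2/Q_1) = -11 × (31.8/1845.712) ≈ -0.190.
Since ε < 0, flour and yeast are complements.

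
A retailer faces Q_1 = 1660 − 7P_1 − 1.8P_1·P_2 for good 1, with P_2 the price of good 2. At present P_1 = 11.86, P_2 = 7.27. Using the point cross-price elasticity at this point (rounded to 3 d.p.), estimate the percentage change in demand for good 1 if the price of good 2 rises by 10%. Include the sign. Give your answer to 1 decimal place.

At P_1 = 11.86, P_2 = 7.27: Q_1 = 1421.780.
∂Q_1/∂P_2 = -1.8P_1 = -21.3480.
ε = (∂Q_1/∂P_2)(P_2/Q_1) = -21.3480 × 7.27/1421.780 ≈ -0.109.
%ΔQ_1 ≈ ε × %ΔP_2 = -0.109 × (10%) = -1.1%.

-1.1%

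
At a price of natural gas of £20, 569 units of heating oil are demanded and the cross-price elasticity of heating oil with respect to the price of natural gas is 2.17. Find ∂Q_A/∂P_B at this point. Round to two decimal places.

61.74

ε = (∂Q_A/∂P_B)·(P_B/Q_A) ⇒ ∂Q_A/∂P_B = ε·Q_A/P_B = 2.17 × 569/20 ≈ 61.74.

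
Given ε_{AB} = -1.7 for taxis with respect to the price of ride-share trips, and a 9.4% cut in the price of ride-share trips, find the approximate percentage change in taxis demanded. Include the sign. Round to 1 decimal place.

16.0%

%ΔQ ≈ ε × %ΔP of ride-share trips = -1.7 × (-9.4%) = 16.0%.
Demand for taxis rises by about 16.0%.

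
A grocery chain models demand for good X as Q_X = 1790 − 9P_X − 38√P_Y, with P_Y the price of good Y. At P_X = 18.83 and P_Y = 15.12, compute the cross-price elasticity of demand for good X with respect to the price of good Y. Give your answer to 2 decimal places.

-0.05

At P_X = 18.83 and P_Y = 15.12: Q_X = 1472.769.
∂Q_X/∂P_Y = -38/(2√P_Y) = -38/(2√15.12) = -4.8863.
ε = (∂Q_X/∂P_Y)(P_Y/Q_X) = -4.8863 × (15.12/1472.769) ≈ -0.05.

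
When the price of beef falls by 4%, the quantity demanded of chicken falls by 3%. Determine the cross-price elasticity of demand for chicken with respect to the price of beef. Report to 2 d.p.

ε = (%ΔQ of chicken) / (%ΔP of beef) = (-3%) / (-4%) ≈ 0.75.

0.75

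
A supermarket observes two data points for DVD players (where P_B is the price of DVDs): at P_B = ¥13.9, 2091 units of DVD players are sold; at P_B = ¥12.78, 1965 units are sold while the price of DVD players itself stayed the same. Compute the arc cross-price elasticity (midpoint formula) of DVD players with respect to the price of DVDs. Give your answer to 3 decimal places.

ΔQ_A = 1965 − 2091 = -126; ΔP_B = 12.78 − 13.9 = -1.12.
Midpoints: Q̄_A = 2028.0, P̄_B = 13.34.
ε = (ΔQ_A/Q̄_A)/(ΔP_B/P̄_B) = (-126/2028.0)/(-1.12/13.34) ≈ 0.740.

0.740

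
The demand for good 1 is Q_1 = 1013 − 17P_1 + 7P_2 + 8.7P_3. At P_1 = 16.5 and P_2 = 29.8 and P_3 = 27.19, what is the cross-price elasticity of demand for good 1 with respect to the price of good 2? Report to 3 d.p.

0.177

At P_1 = 16.5 and P_2 = 29.8 and P_3 = 27.19: Q_1 = 1177.653.
∂Q_1/∂P_2 = 7.
ε = (∂Q_1/∂P_2)(P_2/Q_1) = 7 × (29.8/1177.653) ≈ 0.177.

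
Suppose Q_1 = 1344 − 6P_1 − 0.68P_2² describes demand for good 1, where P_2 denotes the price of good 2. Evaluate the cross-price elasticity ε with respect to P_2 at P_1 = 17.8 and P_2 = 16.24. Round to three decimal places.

At P_1 = 17.8 and P_2 = 16.24: Q_1 = 1057.858.
∂Q_1/∂P_2 = -1.36P_2 = -1.36(16.24) = -22.0864.
ε = (∂Q_1/∂P_2)(P_2/Q_1) = -22.0864 × (16.24/1057.858) ≈ -0.339.

-0.339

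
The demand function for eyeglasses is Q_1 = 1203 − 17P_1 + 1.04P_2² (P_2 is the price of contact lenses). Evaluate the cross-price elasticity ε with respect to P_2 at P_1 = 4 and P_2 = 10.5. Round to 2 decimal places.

0.18

At P_1 = 4 and P_2 = 10.5: Q_1 = 1249.66.
∂Q_1/∂P_2 = 2.08P_2 = 2.08(10.5) = 21.8400.
ε = (∂Q_1/∂P_2)(P_2/Q_1) = 21.8400 × (10.5/1249.66) ≈ 0.18.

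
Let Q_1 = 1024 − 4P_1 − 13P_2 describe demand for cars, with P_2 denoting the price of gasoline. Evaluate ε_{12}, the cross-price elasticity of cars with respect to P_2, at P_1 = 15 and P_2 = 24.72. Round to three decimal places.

At P_1 = 15 and P_2 = 24.72: Q_1 = 642.64.
∂Q_1/∂P_2 = -13.
ε = (∂Q_1/∂P_2)(P_2/Q_1) = -13 × (24.72/642.64) ≈ -0.500.

-0.500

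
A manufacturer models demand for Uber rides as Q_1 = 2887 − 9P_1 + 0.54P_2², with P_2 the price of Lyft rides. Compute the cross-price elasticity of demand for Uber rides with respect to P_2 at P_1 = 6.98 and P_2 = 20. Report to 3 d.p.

At P_1 = 6.98 and P_2 = 20: Q_1 = 3040.18.
∂Q_1/∂P_2 = 1.08P_2 = 1.08(20) = 21.6000.
ε = (∂Q_1/∂P_2)(P_2/Q_1) = 21.6000 × (20/3040.18) ≈ 0.142.

0.142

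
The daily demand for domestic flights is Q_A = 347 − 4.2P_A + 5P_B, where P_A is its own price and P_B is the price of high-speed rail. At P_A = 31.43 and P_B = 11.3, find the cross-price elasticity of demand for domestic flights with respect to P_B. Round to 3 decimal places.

At P_A = 31.43 and P_B = 11.3: Q_A = 271.494.
∂Q_A/∂P_B = 5.
ε = (∂Q_A/∂P_B)(P_B/Q_A) = 5 × (11.3/271.494) ≈ 0.208.

0.208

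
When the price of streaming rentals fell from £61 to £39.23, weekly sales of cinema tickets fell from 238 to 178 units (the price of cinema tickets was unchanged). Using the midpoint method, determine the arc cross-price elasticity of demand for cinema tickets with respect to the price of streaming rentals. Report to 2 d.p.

ΔQ_A = 178 − 238 = -60; ΔP_B = 39.23 − 61 = -21.77.
Midpoints: Q̄_A = 208.0, P̄_B = 50.11.
ε = (ΔQ_A/Q̄_A)/(ΔP_B/P̄_B) = (-60/208.0)/(-21.77/50.11) ≈ 0.66.
ε > 0: cinema tickets and streaming rentals are substitutes.

0.66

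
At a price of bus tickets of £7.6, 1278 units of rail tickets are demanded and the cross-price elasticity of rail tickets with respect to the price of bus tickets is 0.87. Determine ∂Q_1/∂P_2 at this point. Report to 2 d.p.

146.30

ε = (∂Q_1/∂P_2)·(P_2/Q_1) ⇒ ∂Q_1/∂P_2 = ε·Q_1/P_2 = 0.87 × 1278/7.6 ≈ 146.30.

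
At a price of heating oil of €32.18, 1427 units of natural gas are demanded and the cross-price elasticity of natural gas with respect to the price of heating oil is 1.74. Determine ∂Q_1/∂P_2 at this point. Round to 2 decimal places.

ε = (∂Q_1/∂P_2)·(P_2/Q_1) ⇒ ∂Q_1/∂P_2 = ε·Q_1/P_2 = 1.74 × 1427/32.18 ≈ 77.16.

77.16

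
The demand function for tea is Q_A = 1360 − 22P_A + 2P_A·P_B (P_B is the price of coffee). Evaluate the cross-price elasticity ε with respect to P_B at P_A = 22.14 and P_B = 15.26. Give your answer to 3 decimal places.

At P_A = 22.14 and P_B = 15.26: Q_A = 1548.633.
∂Q_A/∂P_B = 2P_A = 2(22.14) = 44.2800.
ε = (∂Q_A/∂P_B)(P_B/Q_A) = 44.2800 × (15.26/1548.633) ≈ 0.436.
ε > 0: substitutes.

0.436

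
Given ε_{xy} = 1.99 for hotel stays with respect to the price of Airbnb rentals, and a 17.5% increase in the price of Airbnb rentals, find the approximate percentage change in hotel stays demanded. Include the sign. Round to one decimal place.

%ΔQ ≈ ε × %ΔP of Airbnb rentals = 1.99 × (17.5%) = 34.8%.

34.8%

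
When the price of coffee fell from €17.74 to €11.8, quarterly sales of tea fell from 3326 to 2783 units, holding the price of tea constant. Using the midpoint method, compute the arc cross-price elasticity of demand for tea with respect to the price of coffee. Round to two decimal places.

0.44

ΔQ_A = 2783 − 3326 = -543; ΔP_B = 11.8 − 17.74 = -5.94.
Midpoints: Q̄_A = 3054.5, P̄_B = 14.77.
ε = (ΔQ_A/Q̄_A)/(ΔP_B/P̄_B) = (-543/3054.5)/(-5.94/14.77) ≈ 0.44.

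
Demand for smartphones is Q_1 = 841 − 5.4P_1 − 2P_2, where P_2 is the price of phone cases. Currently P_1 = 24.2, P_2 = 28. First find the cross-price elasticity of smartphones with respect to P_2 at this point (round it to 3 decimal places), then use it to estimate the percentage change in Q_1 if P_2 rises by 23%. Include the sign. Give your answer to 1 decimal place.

-2.0%

At P_1 = 24.2, P_2 = 28: Q_1 = 654.32.
∂Q_1/∂P_2 = -2.
ε = (∂Q_1/∂P_2)(P_2/Q_1) = -2.0000 × 28/654.32 ≈ -0.086.
%ΔQ_1 ≈ ε × %ΔP_2 = -0.086 × (23%) = -2.0%.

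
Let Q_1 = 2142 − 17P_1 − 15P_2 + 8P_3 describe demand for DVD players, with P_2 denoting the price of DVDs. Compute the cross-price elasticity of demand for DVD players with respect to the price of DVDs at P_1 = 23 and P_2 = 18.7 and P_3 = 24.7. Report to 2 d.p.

At P_1 = 23 and P_2 = 18.7 and P_3 = 24.7: Q_1 = 1668.1.
∂Q_1/∂P_2 = -15.
ε = (∂Q_1/∂P_2)(P_2/Q_1) = -15 × (18.7/1668.1) ≈ -0.17.

-0.17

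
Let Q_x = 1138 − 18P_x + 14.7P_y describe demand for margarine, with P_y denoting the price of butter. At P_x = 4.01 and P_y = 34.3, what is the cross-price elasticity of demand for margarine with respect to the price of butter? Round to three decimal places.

At P_x = 4.01 and P_y = 34.3: Q_x = 1570.03.
∂Q_x/∂P_y = 14.7.
ε = (∂Q_x/∂P_y)(P_y/Q_x) = 14.7 × (34.3/1570.03) ≈ 0.321.
Since ε > 0, margarine and butter are substitutes.

0.321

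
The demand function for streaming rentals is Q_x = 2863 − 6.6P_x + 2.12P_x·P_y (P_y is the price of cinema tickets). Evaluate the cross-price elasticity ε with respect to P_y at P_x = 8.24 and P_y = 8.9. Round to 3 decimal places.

0.052

At P_x = 8.24 and P_y = 8.9: Q_x = 2964.088.
∂Q_x/∂P_y = 2.12P_x = 2.12(8.24) = 17.4688.
ε = (∂Q_x/∂P_y)(P_y/Q_x) = 17.4688 × (8.9/2964.088) ≈ 0.052.
ε > 0: substitutes.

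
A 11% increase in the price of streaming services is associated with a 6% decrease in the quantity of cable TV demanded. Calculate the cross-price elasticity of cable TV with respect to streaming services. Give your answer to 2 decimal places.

ε = (%ΔQ of cable TV) / (%ΔP of streaming services) = (-6%) / (11%) ≈ -0.55.

-0.55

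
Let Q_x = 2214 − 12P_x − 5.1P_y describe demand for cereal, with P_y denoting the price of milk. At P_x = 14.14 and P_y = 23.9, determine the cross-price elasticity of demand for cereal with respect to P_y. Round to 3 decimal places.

-0.063

At P_x = 14.14 and P_y = 23.9: Q_x = 1922.43.
∂Q_x/∂P_y = -5.1.
ε = (∂Q_x/∂P_y)(P_y/Q_x) = -5.1 × (23.9/1922.43) ≈ -0.063.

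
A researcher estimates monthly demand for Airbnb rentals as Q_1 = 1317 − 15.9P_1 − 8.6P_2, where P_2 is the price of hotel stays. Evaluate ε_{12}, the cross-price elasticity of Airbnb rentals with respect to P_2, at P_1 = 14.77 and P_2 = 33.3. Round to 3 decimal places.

At P_1 = 14.77 and P_2 = 33.3: Q_1 = 795.777.
∂Q_1/∂P_2 = -8.6.
ε = (∂Q_1/∂P_2)(P_2/Q_1) = -8.6 × (33.3/795.777) ≈ -0.360.

-0.360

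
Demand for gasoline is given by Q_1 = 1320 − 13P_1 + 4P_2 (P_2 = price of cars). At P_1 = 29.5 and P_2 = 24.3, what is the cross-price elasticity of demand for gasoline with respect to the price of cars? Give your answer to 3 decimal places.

At P_1 = 29.5 and P_2 = 24.3: Q_1 = 1033.7.
∂Q_1/∂P_2 = 4.
ε = (∂Q_1/∂P_2)(P_2/Q_1) = 4 × (24.3/1033.7) ≈ 0.094.

0.094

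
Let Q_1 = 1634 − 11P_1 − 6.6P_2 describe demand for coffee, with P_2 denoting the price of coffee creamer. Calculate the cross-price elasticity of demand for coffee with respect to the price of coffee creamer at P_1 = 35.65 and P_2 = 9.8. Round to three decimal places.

-0.055

At P_1 = 35.65 and P_2 = 9.8: Q_1 = 1177.17.
∂Q_1/∂P_2 = -6.6.
ε = (∂Q_1/∂P_2)(P_2/Q_1) = -6.6 × (9.8/1177.17) ≈ -0.055.
Since ε < 0, coffee and coffee creamer are complements.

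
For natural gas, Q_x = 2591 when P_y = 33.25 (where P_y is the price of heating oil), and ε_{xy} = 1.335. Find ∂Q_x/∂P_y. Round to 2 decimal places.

104.03

ε = (∂Q_x/∂P_y)·(P_y/Q_x) ⇒ ∂Q_x/∂P_y = ε·Q_x/P_y = 1.335 × 2591/33.25 ≈ 104.03.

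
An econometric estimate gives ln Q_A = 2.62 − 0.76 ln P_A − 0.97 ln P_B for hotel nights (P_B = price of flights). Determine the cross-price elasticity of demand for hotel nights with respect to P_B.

-0.97

In a log-linear (constant-elasticity) demand function, the coefficient on ln P_B is the cross-price elasticity.
ε = -0.97. Negative, so hotel nights and flights are complements.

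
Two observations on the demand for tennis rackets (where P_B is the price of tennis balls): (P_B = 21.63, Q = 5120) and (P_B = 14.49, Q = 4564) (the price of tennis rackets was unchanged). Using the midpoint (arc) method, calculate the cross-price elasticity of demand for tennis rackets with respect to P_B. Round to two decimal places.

ΔQ_A = 4564 − 5120 = -556; ΔP_B = 14.49 − 21.63 = -7.14.
Midpoints: Q̄_A = 4842.0, P̄_B = 18.06.
ε = (ΔQ_A/Q̄_A)/(ΔP_B/P̄_B) = (-556/4842.0)/(-7.14/18.06) ≈ 0.29.
ε > 0: tennis rackets and tennis balls are substitutes.

0.29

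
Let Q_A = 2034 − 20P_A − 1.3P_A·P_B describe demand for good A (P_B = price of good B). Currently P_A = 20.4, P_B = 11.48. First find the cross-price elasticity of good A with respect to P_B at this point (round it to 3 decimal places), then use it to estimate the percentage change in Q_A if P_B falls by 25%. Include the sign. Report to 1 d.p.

At P_A = 20.4, P_B = 11.48: Q_A = 1321.550.
∂Q_A/∂P_B = -1.3P_A = -26.5200.
ε = (∂Q_A/∂P_B)(P_B/Q_A) = -26.5200 × 11.48/1321.550 ≈ -0.230.
%ΔQ_A ≈ ε × %ΔP_B = -0.230 × (-25%) = 5.8%.

5.8%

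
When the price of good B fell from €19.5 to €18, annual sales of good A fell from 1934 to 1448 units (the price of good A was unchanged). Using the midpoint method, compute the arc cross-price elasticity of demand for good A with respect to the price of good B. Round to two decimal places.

ΔQ_A = 1448 − 1934 = -486; ΔP_B = 18 − 19.5 = -1.5.
Midpoints: Q̄_A = 1691.0, P̄_B = 18.75.
ε = (ΔQ_A/Q̄_A)/(ΔP_B/P̄_B) = (-486/1691.0)/(-1.5/18.75) ≈ 3.59.
ε > 0: good A and good B are substitutes.

3.59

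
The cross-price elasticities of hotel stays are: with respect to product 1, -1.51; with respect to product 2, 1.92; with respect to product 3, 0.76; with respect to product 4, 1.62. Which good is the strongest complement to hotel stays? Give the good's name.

Complements have ε < 0. The most negative value is -1.51 (product 1).

product 1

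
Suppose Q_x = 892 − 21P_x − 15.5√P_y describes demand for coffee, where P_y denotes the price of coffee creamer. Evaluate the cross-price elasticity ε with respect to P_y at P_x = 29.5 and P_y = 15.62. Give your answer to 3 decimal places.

-0.145

At P_x = 29.5 and P_y = 15.62: Q_x = 211.241.
∂Q_x/∂P_y = -15.5/(2√P_y) = -15.5/(2√15.62) = -1.9609.
ε = (∂Q_x/∂P_y)(P_y/Q_x) = -1.9609 × (15.62/211.241) ≈ -0.145.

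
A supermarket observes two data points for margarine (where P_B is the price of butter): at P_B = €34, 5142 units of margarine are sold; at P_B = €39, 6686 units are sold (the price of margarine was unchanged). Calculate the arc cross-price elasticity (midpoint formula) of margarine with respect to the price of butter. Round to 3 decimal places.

1.906

ΔQ_A = 6686 − 5142 = 1544; ΔP_B = 39 − 34 = 5.
Midpoints: Q̄_A = 5914.0, P̄_B = 36.50.
ε = (ΔQ_A/Q̄_A)/(ΔP_B/P̄_B) = (1544/5914.0)/(5/36.50) ≈ 1.906.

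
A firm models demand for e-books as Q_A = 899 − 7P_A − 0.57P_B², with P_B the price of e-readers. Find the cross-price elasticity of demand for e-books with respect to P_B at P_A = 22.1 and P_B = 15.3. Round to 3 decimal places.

-0.437

At P_A = 22.1 and P_B = 15.3: Q_A = 610.869.
∂Q_A/∂P_B = -1.14P_B = -1.14(15.3) = -17.4420.
ε = (∂Q_A/∂P_B)(P_B/Q_A) = -17.4420 × (15.3/610.869) ≈ -0.437.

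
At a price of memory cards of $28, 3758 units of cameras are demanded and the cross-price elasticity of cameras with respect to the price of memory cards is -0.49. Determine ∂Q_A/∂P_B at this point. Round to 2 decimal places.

ε = (∂Q_A/∂P_B)·(P_B/Q_A) ⇒ ∂Q_A/∂P_B = ε·Q_A/P_B = -0.49 × 3758/28 ≈ -65.77.

-65.77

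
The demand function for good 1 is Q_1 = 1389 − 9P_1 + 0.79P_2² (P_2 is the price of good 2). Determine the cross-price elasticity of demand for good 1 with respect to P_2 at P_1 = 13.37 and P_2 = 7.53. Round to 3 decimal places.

At P_1 = 13.37 and P_2 = 7.53: Q_1 = 1313.464.
∂Q_1/∂P_2 = 1.58P_2 = 1.58(7.53) = 11.8974.
ε = (∂Q_1/∂P_2)(P_2/Q_1) = 11.8974 × (7.53/1313.464) ≈ 0.068.
ε > 0: substitutes.

0.068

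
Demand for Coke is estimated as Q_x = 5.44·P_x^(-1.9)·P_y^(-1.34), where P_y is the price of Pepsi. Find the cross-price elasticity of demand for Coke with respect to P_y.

In a log-linear (constant-elasticity) demand function, the coefficient on the exponent of P_y is the cross-price elasticity.
ε = -1.34. Negative, so Coke and Pepsi are complements.

-1.34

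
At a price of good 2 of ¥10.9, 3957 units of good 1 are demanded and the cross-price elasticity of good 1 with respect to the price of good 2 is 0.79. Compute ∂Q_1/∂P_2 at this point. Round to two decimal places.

ε = (∂Q_1/∂P_2)·(P_2/Q_1) ⇒ ∂Q_1/∂P_2 = ε·Q_1/P_2 = 0.79 × 3957/10.9 ≈ 286.79.

286.79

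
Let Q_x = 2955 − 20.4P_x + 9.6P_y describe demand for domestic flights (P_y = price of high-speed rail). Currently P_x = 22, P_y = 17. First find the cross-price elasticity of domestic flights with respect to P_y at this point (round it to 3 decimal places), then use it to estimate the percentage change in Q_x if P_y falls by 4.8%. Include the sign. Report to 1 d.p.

-0.3%

At P_x = 22, P_y = 17: Q_x = 2669.4.
∂Q_x/∂P_y = 9.6.
ε = (∂Q_x/∂P_y)(P_y/Q_x) = 9.6000 × 17/2669.4 ≈ 0.061.
%ΔQ_x ≈ ε × %ΔP_y = 0.061 × (-4.8%) = -0.3%.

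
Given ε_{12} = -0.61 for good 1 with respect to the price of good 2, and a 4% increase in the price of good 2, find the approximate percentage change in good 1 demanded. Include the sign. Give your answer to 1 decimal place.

%ΔQ ≈ ε × %ΔP of good 2 = -0.61 × (4%) = -2.4%.
Demand for good 1 falls by about 2.4%.

-2.4%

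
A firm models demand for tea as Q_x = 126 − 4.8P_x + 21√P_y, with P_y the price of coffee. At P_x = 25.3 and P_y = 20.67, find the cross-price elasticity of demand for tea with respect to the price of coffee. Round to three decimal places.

At P_x = 25.3 and P_y = 20.67: Q_x = 100.035.
∂Q_x/∂P_y = 21/(2√P_y) = 21/(2√20.67) = 2.3095.
ε = (∂Q_x/∂P_y)(P_y/Q_x) = 2.3095 × (20.67/100.035) ≈ 0.477.
ε > 0: substitutes.

0.477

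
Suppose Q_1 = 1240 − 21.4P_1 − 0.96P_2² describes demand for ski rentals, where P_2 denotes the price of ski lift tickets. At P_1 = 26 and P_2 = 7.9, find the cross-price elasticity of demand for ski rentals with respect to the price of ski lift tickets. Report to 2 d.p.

At P_1 = 26 and P_2 = 7.9: Q_1 = 623.686.
∂Q_1/∂P_2 = -1.92P_2 = -1.92(7.9) = -15.1680.
ε = (∂Q_1/∂P_2)(P_2/Q_1) = -15.1680 × (7.9/623.686) ≈ -0.19.
ε < 0: complements.

-0.19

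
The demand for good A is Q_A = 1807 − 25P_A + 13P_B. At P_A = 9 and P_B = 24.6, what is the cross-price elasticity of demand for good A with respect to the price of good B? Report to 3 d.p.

At P_A = 9 and P_B = 24.6: Q_A = 1901.8.
∂Q_A/∂P_B = 13.
ε = (∂Q_A/∂P_B)(P_B/Q_A) = 13 × (24.6/1901.8) ≈ 0.168.

0.168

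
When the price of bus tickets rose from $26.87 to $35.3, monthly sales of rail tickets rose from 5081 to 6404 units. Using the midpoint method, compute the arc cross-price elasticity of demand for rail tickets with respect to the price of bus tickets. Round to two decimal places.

0.85

ΔQ_A = 6404 − 5081 = 1323; ΔP_B = 35.3 − 26.87 = 8.43.
Midpoints: Q̄_A = 5742.5, P̄_B = 31.09.
ε = (ΔQ_A/Q̄_A)/(ΔP_B/P̄_B) = (1323/5742.5)/(8.43/31.09) ≈ 0.85.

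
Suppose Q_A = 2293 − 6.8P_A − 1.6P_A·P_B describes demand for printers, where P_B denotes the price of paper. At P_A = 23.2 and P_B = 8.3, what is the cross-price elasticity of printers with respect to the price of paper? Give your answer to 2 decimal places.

At P_A = 23.2 and P_B = 8.3: Q_A = 1827.144.
∂Q_A/∂P_B = -1.6P_A = -1.6(23.2) = -37.1200.
ε = (∂Q_A/∂P_B)(P_B/Q_A) = -37.1200 × (8.3/1827.144) ≈ -0.17.

-0.17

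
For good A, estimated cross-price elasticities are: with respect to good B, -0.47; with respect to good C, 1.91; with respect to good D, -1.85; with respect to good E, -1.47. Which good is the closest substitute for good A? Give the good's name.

Substitutes have ε > 0. Among the positive values, 1.91 (good C) is largest.

good C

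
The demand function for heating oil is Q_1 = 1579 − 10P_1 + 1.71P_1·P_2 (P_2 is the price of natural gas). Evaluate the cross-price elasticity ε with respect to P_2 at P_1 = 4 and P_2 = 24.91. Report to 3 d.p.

At P_1 = 4 and P_2 = 24.91: Q_1 = 1709.384.
∂Q_1/∂P_2 = 1.71P_1 = 1.71(4) = 6.8400.
ε = (∂Q_1/∂P_2)(P_2/Q_1) = 6.8400 × (24.91/1709.384) ≈ 0.100.

0.100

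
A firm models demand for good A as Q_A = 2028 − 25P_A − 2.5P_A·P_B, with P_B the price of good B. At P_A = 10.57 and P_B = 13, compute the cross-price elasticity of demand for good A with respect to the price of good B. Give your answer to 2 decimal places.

-0.24

At P_A = 10.57 and P_B = 13: Q_A = 1420.225.
∂Q_A/∂P_B = -2.5P_A = -2.5(10.57) = -26.4250.
ε = (∂Q_A/∂P_B)(P_B/Q_A) = -26.4250 × (13/1420.225) ≈ -0.24.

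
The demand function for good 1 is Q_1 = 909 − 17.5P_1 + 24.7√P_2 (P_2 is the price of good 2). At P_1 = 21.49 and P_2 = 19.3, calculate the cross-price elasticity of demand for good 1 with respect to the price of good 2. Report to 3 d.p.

0.085

At P_1 = 21.49 and P_2 = 19.3: Q_1 = 641.436.
∂Q_1/∂P_2 = 24.7/(2√P_2) = 24.7/(2√19.3) = 2.8112.
ε = (∂Q_1/∂P_2)(P_2/Q_1) = 2.8112 × (19.3/641.436) ≈ 0.085.
ε > 0: substitutes.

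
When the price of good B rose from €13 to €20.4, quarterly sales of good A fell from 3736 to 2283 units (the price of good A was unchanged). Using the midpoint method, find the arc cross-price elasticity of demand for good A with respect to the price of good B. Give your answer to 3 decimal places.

-1.090

ΔQ_A = 2283 − 3736 = -1453; ΔP_B = 20.4 − 13 = 7.4.
Midpoints: Q̄_A = 3009.5, P̄_B = 16.70.
ε = (ΔQ_A/Q̄_A)/(ΔP_B/P̄_B) = (-1453/3009.5)/(7.4/16.70) ≈ -1.090.
ε < 0: good A and good B are complements.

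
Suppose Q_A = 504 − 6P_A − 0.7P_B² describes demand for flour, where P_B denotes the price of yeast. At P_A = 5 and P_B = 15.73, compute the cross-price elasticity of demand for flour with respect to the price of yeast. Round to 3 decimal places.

-1.152

At P_A = 5 and P_B = 15.73: Q_A = 300.797.
∂Q_A/∂P_B = -1.4P_B = -1.4(15.73) = -22.0220.
ε = (∂Q_A/∂P_B)(P_B/Q_A) = -22.0220 × (15.73/300.797) ≈ -1.152.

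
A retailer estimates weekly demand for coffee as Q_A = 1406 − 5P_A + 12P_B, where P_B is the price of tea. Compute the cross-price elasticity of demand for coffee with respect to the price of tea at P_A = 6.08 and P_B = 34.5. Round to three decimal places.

0.231

At P_A = 6.08 and P_B = 34.5: Q_A = 1789.6.
∂Q_A/∂P_B = 12.
ε = (∂Q_A/∂P_B)(P_B/Q_A) = 12 × (34.5/1789.6) ≈ 0.231.
Since ε > 0, coffee and tea are substitutes.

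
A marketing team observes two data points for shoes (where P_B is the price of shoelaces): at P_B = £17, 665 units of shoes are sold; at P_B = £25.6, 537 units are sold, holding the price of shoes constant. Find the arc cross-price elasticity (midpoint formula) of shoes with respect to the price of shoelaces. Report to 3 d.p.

ΔQ_A = 537 − 665 = -128; ΔP_B = 25.6 − 17 = 8.6.
Midpoints: Q̄_A = 601.0, P̄_B = 21.30.
ε = (ΔQ_A/Q̄_A)/(ΔP_B/P̄_B) = (-128/601.0)/(8.6/21.30) ≈ -0.527.

-0.527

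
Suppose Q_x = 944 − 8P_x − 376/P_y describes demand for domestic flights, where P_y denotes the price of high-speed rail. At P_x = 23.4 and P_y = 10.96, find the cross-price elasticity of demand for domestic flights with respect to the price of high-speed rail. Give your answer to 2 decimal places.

At P_x = 23.4 and P_y = 10.96: Q_x = 722.493.
∂Q_x/∂P_y = 376/P_y² = 3.1302.
ε = (∂Q_x/∂P_y)(P_y/Q_x) = 3.1302 × (10.96/722.493) ≈ 0.05.

0.05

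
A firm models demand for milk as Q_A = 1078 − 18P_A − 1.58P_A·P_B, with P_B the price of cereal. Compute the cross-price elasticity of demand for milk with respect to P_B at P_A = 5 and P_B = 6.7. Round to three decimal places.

-0.057

At P_A = 5 and P_B = 6.7: Q_A = 935.07.
∂Q_A/∂P_B = -1.58P_A = -1.58(5) = -7.9000.
ε = (∂Q_A/∂P_B)(P_B/Q_A) = -7.9000 × (6.7/935.07) ≈ -0.057.
ε < 0: complements.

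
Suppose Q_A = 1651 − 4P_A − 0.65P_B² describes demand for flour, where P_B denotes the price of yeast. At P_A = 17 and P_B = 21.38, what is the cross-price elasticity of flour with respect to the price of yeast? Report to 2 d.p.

-0.46

At P_A = 17 and P_B = 21.38: Q_A = 1285.882.
∂Q_A/∂P_B = -1.3P_B = -1.3(21.38) = -27.7940.
ε = (∂Q_A/∂P_B)(P_B/Q_A) = -27.7940 × (21.38/1285.882) ≈ -0.46.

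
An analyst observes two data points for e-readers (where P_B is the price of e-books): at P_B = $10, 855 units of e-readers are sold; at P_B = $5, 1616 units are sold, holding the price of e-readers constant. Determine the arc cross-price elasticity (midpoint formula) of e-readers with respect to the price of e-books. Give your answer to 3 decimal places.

-0.924

ΔQ_A = 1616 − 855 = 761; ΔP_B = 5 − 10 = -5.
Midpoints: Q̄_A = 1235.5, P̄_B = 7.50.
ε = (ΔQ_A/Q̄_A)/(ΔP_B/P̄_B) = (761/1235.5)/(-5/7.50) ≈ -0.924.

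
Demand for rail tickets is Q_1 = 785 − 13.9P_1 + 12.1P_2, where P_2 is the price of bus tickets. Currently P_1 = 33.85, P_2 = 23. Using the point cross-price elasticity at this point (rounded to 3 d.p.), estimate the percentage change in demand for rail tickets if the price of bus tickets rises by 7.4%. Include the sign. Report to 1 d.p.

3.5%

At P_1 = 33.85, P_2 = 23: Q_1 = 592.785.
∂Q_1/∂P_2 = 12.1.
ε = (∂Q_1/∂P_2)(P_2/Q_1) = 12.1000 × 23/592.785 ≈ 0.469.
%ΔQ_1 ≈ ε × %ΔP_2 = 0.469 × (7.4%) = 3.5%.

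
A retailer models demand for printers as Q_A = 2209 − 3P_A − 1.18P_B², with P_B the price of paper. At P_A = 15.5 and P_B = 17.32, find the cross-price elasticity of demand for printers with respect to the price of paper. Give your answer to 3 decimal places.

At P_A = 15.5 and P_B = 17.32: Q_A = 1808.521.
∂Q_A/∂P_B = -2.36P_B = -2.36(17.32) = -40.8752.
ε = (∂Q_A/∂P_B)(P_B/Q_A) = -40.8752 × (17.32/1808.521) ≈ -0.391.
ε < 0: complements.

-0.391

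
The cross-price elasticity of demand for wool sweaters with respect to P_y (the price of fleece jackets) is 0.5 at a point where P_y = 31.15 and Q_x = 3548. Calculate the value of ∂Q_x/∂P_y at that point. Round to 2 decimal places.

56.95

ε = (∂Q_x/∂P_y)·(P_y/Q_x) ⇒ ∂Q_x/∂P_y = ε·Q_x/P_y = 0.5 × 3548/31.15 ≈ 56.95.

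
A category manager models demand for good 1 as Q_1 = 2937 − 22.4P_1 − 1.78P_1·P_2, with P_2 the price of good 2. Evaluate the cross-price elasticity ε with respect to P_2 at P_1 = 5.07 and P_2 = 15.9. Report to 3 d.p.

At P_1 = 5.07 and P_2 = 15.9: Q_1 = 2679.941.
∂Q_1/∂P_2 = -1.78P_1 = -1.78(5.07) = -9.0246.
ε = (∂Q_1/∂P_2)(P_2/Q_1) = -9.0246 × (15.9/2679.941) ≈ -0.054.

-0.054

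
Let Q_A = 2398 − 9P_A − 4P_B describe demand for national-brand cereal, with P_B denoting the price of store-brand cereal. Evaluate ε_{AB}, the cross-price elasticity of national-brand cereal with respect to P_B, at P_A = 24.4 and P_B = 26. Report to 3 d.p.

-0.050

At P_A = 24.4 and P_B = 26: Q_A = 2074.4.
∂Q_A/∂P_B = -4.
ε = (∂Q_A/∂P_B)(P_B/Q_A) = -4 × (26/2074.4) ≈ -0.050.
Since ε < 0, national-brand cereal and store-brand cereal are complements.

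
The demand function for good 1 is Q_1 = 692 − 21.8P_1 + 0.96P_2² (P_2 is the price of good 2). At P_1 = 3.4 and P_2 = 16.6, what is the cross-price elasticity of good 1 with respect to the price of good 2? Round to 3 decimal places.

At P_1 = 3.4 and P_2 = 16.6: Q_1 = 882.418.
∂Q_1/∂P_2 = 1.92P_2 = 1.92(16.6) = 31.8720.
ε = (∂Q_1/∂P_2)(P_2/Q_1) = 31.8720 × (16.6/882.418) ≈ 0.600.
ε > 0: substitutes.

0.600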